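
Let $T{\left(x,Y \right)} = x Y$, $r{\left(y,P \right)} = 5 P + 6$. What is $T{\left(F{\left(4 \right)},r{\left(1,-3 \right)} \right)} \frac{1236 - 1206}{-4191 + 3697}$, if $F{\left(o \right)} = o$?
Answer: $\frac{540}{247} \approx 2.1862$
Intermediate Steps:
$r{\left(y,P \right)} = 6 + 5 P$
$T{\left(x,Y \right)} = Y x$
$T{\left(F{\left(4 \right)},r{\left(1,-3 \right)} \right)} \frac{1236 - 1206}{-4191 + 3697} = \left(6 + 5 \left(-3\right)\right) 4 \frac{1236 - 1206}{-4191 + 3697} = \left(6 - 15\right) 4 \frac{30}{-494} = \left(-9\right) 4 \cdot 30 \left(- \frac{1}{494}\right) = \left(-36\right) \left(- \frac{15}{247}\right) = \frac{540}{247}$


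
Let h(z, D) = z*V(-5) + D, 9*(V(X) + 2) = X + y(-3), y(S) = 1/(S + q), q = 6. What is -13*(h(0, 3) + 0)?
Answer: -39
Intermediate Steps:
y(S) = 1/(6 + S) (y(S) = 1/(S + 6) = 1/(6 + S))
V(X) = -53/27 + X/9 (V(X) = -2 + (X + 1/(6 - 3))/9 = -2 + (X + 1/3)/9 = -2 + (1/3 + X)/9 = -2 + (1/27 + X/9) = -53/27 + X/9)
h(z, D) = D - 68*z/27 (h(z, D) = z*(-53/27 + (1/9)*(-5)) + D = z*(-53/27 - 5/9) + D = z*(-68/27) + D = -68*z/27 + D = D - 68*z/27)
-13*(h(0, 3) + 0) = -13*((3 - 68/27*0) + 0) = -13*((3 + 0) + 0) = -13*(3 + 0) = -13*3 = -39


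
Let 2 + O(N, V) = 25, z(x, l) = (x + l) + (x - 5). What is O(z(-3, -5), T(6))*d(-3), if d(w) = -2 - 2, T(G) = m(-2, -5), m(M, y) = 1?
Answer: -92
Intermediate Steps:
T(G) = 1
z(x, l) = -5 + l + 2*x (z(x, l) = (l + x) + (-5 + x) = -5 + l + 2*x)
O(N, V) = 23 (O(N, V) = -2 + 25 = 23)
d(w) = -4
O(z(-3, -5), T(6))*d(-3) = 23*(-4) = -92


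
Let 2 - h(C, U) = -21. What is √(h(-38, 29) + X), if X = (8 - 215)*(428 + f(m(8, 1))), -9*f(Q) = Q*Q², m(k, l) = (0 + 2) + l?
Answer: 4*I*√5497 ≈ 296.57*I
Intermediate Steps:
h(C, U) = 23 (h(C, U) = 2 - 1*(-21) = 2 + 21 = 23)
m(k, l) = 2 + l
f(Q) = -Q³/9 (f(Q) = -Q*Q²/9 = -Q³/9)
X = -87975 (X = (8 - 215)*(428 - (2 + 1)³/9) = -207*(428 - ⅑*3³) = -207*(428 - ⅑*27) = -207*(428 - 3) = -207*425 = -87975)
√(h(-38, 29) + X) = √(23 - 87975) = √(-87952) = 4*I*√5497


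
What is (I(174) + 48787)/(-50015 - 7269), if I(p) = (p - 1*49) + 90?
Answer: -24501/28642 ≈ -0.85542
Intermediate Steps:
I(p) = 41 + p (I(p) = (p - 49) + 90 = (-49 + p) + 90 = 41 + p)
(I(174) + 48787)/(-50015 - 7269) = ((41 + 174) + 48787)/(-50015 - 7269) = (215 + 48787)/(-57284) = 49002*(-1/57284) = -24501/28642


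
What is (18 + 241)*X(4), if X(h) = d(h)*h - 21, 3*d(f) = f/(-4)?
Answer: -17353/3 ≈ -5784.3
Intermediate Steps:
d(f) = -f/12 (d(f) = (f/(-4))/3 = (f*(-¼))/3 = (-f/4)/3 = -f/12)
X(h) = -21 - h²/12 (X(h) = (-h/12)*h - 21 = -h²/12 - 21 = -21 - h²/12)
(18 + 241)*X(4) = (18 + 241)*(-21 - 1/12*4²) = 259*(-21 - 1/12*16) = 259*(-21 - 4/3) = 259*(-67/3) = -17353/3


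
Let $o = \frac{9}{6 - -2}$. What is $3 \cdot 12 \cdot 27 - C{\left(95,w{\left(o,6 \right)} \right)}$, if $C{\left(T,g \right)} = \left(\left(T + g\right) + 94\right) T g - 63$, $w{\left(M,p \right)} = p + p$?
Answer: $-228105$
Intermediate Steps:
$o = \frac{9}{8}$ ($o = \frac{9}{6 + 2} = \frac{9}{8} \approx 1.125$)
$w{\left(M,p \right)} = 2 p$
$C{\left(T,g \right)} = -63 + T g \left(94 + T + g\right)$ ($C{\left(T,g \right)} = \left(94 + T + g\right) T g - 63 = T \left(94 + T + g\right) g - 63 = T g \left(94 + T + g\right) - 63 = -63 + T g \left(94 + T + g\right)$)
$3 \cdot 12 \cdot 27 - C{\left(95,w{\left(o,6 \right)} \right)} = 3 \cdot 12 \cdot 27 - \left(-63 + 95 \left(2 \cdot 6\right)^{2} + 2 \cdot 6 \cdot 95^{2} + 94 \cdot 95 \cdot 2 \cdot 6\right) = 36 \cdot 27 - \left(-63 + 95 \cdot 12^{2} + 12 \cdot 9025 + 94 \cdot 95 \cdot 12\right) = 972 - \left(-63 + 95 \cdot 144 + 108300 + 107160\right) = 972 - \left(-63 + 13680 + 108300 + 107160\right) = 972 - 229077 = -228105$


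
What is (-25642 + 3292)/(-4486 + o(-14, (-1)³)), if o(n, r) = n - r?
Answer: 22350/4499 ≈ 4.9678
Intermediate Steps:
(-25642 + 3292)/(-4486 + o(-14, (-1)³)) = (-25642 + 3292)/(-4486 + (-14 - 1*(-1)³)) = -22350/(-4486 + (-14 - 1*(-1))) = -22350/(-4486 + (-14 + 1)) = -22350/(-4486 - 13) = -22350/(-4499) = -22350*(-1/4499) = 22350/4499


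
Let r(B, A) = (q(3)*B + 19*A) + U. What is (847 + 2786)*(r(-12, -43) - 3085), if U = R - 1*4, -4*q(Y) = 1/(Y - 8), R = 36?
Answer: -70309449/5 ≈ -1.4062e+7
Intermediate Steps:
q(Y) = -1/(4*(-8 + Y)) (q(Y) = -1/(4*(Y - 8)) = -1/(4*(-8 + Y)))
U = 32 (U = 36 - 1*4 = 36 - 4 = 32)
r(B, A) = 32 + 19*A + B/20 (r(B, A) = ((-1/(-32 + 4*3))*B + 19*A) + 32 = ((-1/(-32 + 12))*B + 19*A) + 32 = ((-1/(-20))*B + 19*A) + 32 = ((-1*(-1/20))*B + 19*A) + 32 = (B/20 + 19*A) + 32 = (19*A + B/20) + 32 = 32 + 19*A + B/20)
(847 + 2786)*(r(-12, -43) - 3085) = (847 + 2786)*((32 + 19*(-43) + (1/20)*(-12)) - 3085) = 3633*((32 - 817 - 3/5) - 3085) = 3633*(-3928/5 - 3085) = 3633*(-19353/5) = -70309449/5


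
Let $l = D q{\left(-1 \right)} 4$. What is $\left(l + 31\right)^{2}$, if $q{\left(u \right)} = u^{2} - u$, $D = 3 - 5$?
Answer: $225$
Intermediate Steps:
$D = -2$
$l = -16$ ($l = - 2 \left(- (-1 - 1)\right) 4 = - 2 \left(\left(-1\right) \left(-2\right)\right) 4 = \left(-2\right) 2 \cdot 4 = \left(-4\right) 4 = -16$)
$\left(l + 31\right)^{2} = \left(-16 + 31\right)^{2} = 15^{2} = 225$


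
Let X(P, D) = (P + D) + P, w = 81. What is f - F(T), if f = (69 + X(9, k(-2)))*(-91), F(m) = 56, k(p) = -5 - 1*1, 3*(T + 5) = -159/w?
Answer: -7427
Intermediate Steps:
T = -458/81 (T = -5 + (-159/81)/3 = -5 + (-159*1/81)/3 = -5 + (⅓)*(-53/27) = -5 - 53/81 = -458/81 ≈ -5.6543)
k(p) = -6 (k(p) = -5 - 1 = -6)
X(P, D) = D + 2*P (X(P, D) = (D + P) + P = D + 2*P)
f = -7371 (f = (69 + (-6 + 2*9))*(-91) = (69 + (-6 + 18))*(-91) = (69 + 12)*(-91) = 81*(-91) = -7371)
f - F(T) = -7371 - 1*56 = -7371 - 56 = -7427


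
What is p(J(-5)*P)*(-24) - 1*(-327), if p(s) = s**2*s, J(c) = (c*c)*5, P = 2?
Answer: -374999673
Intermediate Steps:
J(c) = 5*c**2 (J(c) = c**2*5 = 5*c**2)
p(s) = s**3
p(J(-5)*P)*(-24) - 1*(-327) = ((5*(-5)**2)*2)**3*(-24) - 1*(-327) = ((5*25)*2)**3*(-24) + 327 = (125*2)**3*(-24) + 327 = 250**3*(-24) + 327 = 15625000*(-24) + 327 = -375000000 + 327 = -374999673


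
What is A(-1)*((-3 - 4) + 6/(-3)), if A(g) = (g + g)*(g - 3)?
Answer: -72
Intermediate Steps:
A(g) = 2*g*(-3 + g) (A(g) = (2*g)*(-3 + g) = 2*g*(-3 + g))
A(-1)*((-3 - 4) + 6/(-3)) = (2*(-1)*(-3 - 1))*((-3 - 4) + 6/(-3)) = (2*(-1)*(-4))*(-7 - 1/3*6) = 8*(-7 - 2) = 8*(-9) = -72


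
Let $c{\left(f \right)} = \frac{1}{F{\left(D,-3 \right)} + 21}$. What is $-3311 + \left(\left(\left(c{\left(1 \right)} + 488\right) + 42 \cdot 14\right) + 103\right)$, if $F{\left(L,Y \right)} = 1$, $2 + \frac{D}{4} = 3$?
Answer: $- \frac{46903}{22} \approx -2132.0$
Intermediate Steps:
$D = 4$ ($D = -8 + 4 \cdot 3 = -8 + 12 = 4$)
$c{\left(f \right)} = \frac{1}{22}$ ($c{\left(f \right)} = \frac{1}{1 + 21} = \frac{1}{22}$)
$-3311 + \left(\left(\left(c{\left(1 \right)} + 488\right) + 42 \cdot 14\right) + 103\right) = -3311 + \left(\left(\left(\frac{1}{22} + 488\right) + 42 \cdot 14\right) + 103\right) = -3311 + \left(\left(\frac{10737}{22} + 588\right) + 103\right) = -3311 + \left(\frac{23673}{22} + 103\right) = -3311 + \frac{25939}{22} = - \frac{46903}{22}$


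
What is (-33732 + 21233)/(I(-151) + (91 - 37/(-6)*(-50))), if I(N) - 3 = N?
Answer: 37497/1096 ≈ 34.213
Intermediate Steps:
I(N) = 3 + N
(-33732 + 21233)/(I(-151) + (91 - 37/(-6)*(-50))) = (-33732 + 21233)/((3 - 151) + (91 - 37/(-6)*(-50))) = -12499/(-148 + (91 - 37*(-⅙)*(-50))) = -12499/(-148 + (91 + (37/6)*(-50))) = -12499/(-148 + (91 - 925/3)) = -12499/(-148 - 652/3) = -12499/(-1096/3) = -12499*(-3/1096) = 37497/1096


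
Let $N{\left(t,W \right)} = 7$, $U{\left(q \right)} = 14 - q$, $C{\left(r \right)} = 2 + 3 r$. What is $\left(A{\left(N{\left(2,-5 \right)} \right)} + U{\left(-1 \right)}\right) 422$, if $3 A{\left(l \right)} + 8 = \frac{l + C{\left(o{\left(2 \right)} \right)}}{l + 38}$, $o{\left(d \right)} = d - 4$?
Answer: $\frac{234632}{45} \approx 5214.0$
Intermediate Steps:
$o{\left(d \right)} = -4 + d$
$A{\left(l \right)} = - \frac{8}{3} + \frac{-4 + l}{3 \left(38 + l\right)}$ ($A{\left(l \right)} = - \frac{8}{3} + \frac{\left(l + \left(2 + 3 \left(-4 + 2\right)\right)\right) \frac{1}{l + 38}}{3} = - \frac{8}{3} + \frac{\left(l + \left(2 + 3 \left(-2\right)\right)\right) \frac{1}{38 + l}}{3} = - \frac{8}{3} + \frac{\left(l + \left(2 - 6\right)\right) \frac{1}{38 + l}}{3} = - \frac{8}{3} + \frac{\left(l - 4\right) \frac{1}{38 + l}}{3} = - \frac{8}{3} + \frac{\left(-4 + l\right) \frac{1}{38 + l}}{3} = - \frac{8}{3} + \frac{\frac{1}{38 + l} \left(-4 + l\right)}{3} = - \frac{8}{3} + \frac{-4 + l}{3 \left(38 + l\right)}$)
$\left(A{\left(N{\left(2,-5 \right)} \right)} + U{\left(-1 \right)}\right) 422 = \left(\frac{7 \left(-44 - 7\right)}{3 \left(38 + 7\right)} + \left(14 - -1\right)\right) 422 = \left(\frac{7 \left(-44 - 7\right)}{3 \cdot 45} + \left(14 + 1\right)\right) 422 = \left(\frac{7}{3} \cdot \frac{1}{45} \left(-51\right) + 15\right) 422 = \left(- \frac{119}{45} + 15\right) 422 = \frac{556}{45} \cdot 422 = \frac{234632}{45}$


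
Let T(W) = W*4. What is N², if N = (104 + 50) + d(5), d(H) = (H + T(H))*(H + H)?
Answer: 163216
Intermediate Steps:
T(W) = 4*W
d(H) = 10*H² (d(H) = (H + 4*H)*(H + H) = (5*H)*(2*H) = 10*H²)
N = 404 (N = (104 + 50) + 10*5² = 154 + 10*25 = 154 + 250 = 404)
N² = 404² = 163216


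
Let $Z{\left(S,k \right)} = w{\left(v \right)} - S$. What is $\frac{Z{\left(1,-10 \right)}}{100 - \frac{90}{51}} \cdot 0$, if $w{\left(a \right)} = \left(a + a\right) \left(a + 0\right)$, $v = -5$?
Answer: $0$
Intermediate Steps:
$w{\left(a \right)} = 2 a^{2}$ ($w{\left(a \right)} = 2 a a = 2 a^{2}$)
$Z{\left(S,k \right)} = 50 - S$ ($Z{\left(S,k \right)} = 2 \left(-5\right)^{2} - S = 2 \cdot 25 - S = 50 - S$)
$\frac{Z{\left(1,-10 \right)}}{100 - \frac{90}{51}} \cdot 0 = \frac{50 - 1}{100 - \frac{90}{51}} \cdot 0 = \frac{50 - 1}{100 - \frac{30}{17}} \cdot 0 = \frac{49}{100 - \frac{30}{17}} \cdot 0 = \frac{49}{\frac{1670}{17}} \cdot 0 = 49 \cdot \frac{17}{1670} \cdot 0 = \frac{833}{1670} \cdot 0 = 0$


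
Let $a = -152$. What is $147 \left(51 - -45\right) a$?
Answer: $-2145024$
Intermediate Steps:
$147 \left(51 - -45\right) a = 147 \left(51 - -45\right) \left(-152\right) = 147 \left(51 + 45\right) \left(-152\right) = 147 \cdot 96 \left(-152\right) = 14112 \left(-152\right) = -2145024$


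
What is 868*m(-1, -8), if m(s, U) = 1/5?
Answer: 868/5 ≈ 173.60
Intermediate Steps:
m(s, U) = 1/5
868*m(-1, -8) = 868*(1/5) = 868/5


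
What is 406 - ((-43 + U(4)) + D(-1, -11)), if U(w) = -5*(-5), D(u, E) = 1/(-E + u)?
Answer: 4239/10 ≈ 423.90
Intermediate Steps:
D(u, E) = 1/(u - E)
U(w) = 25
406 - ((-43 + U(4)) + D(-1, -11)) = 406 - ((-43 + 25) + 1/(-1 - 1*(-11))) = 406 - (-18 + 1/(-1 + 11)) = 406 - (-18 + 1/10) = 406 - (-18 + ⅒) = 406 - 1*(-179/10) = 406 + 179/10 = 4239/10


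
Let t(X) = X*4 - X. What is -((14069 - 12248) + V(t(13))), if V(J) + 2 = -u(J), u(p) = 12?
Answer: -1807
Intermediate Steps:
t(X) = 3*X (t(X) = 4*X - X = 3*X)
V(J) = -14 (V(J) = -2 - 1*12 = -2 - 12 = -14)
-((14069 - 12248) + V(t(13))) = -((14069 - 12248) - 14) = -(1821 - 14) = -1*1807 = -1807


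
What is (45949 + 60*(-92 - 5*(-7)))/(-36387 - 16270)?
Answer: -42529/52657 ≈ -0.80766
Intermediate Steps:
(45949 + 60*(-92 - 5*(-7)))/(-36387 - 16270) = (45949 + 60*(-92 + 35))/(-52657) = (45949 + 60*(-57))*(-1/52657) = (45949 - 3420)*(-1/52657) = 42529*(-1/52657) = -42529/52657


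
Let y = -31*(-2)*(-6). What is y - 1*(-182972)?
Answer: 182600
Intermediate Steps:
y = -372 (y = 62*(-6) = -372)
y - 1*(-182972) = -372 - 1*(-182972) = -372 + 182972 = 182600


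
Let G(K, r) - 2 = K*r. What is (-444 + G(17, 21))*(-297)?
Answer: 25245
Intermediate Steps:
G(K, r) = 2 + K*r
(-444 + G(17, 21))*(-297) = (-444 + (2 + 17*21))*(-297) = (-444 + (2 + 357))*(-297) = (-444 + 359)*(-297) = -85*(-297) = 25245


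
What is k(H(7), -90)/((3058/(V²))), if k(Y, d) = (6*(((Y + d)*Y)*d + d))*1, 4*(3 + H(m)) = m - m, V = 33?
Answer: -7484400/139 ≈ -53845.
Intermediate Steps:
H(m) = -3 (H(m) = -3 + (m - m)/4 = -3 + (¼)*0 = -3 + 0 = -3)
k(Y, d) = 6*d + 6*Y*d*(Y + d) (k(Y, d) = (6*((Y*(Y + d))*d + d))*1 = (6*(Y*d*(Y + d) + d))*1 = (6*(d + Y*d*(Y + d)))*1 = (6*d + 6*Y*d*(Y + d))*1 = 6*d + 6*Y*d*(Y + d))
k(H(7), -90)/((3058/(V²))) = (6*(-90)*(1 + (-3)² - 3*(-90)))/((3058/(33²))) = (6*(-90)*(1 + 9 + 270))/((3058/1089)) = (6*(-90)*280)/((3058*(1/1089))) = -151200/278/99 = -151200*99/278 = -7484400/139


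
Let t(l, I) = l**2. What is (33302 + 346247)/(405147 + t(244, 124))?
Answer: 379549/464683 ≈ 0.81679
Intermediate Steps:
(33302 + 346247)/(405147 + t(244, 124)) = (33302 + 346247)/(405147 + 244**2) = 379549/(405147 + 59536) = 379549/464683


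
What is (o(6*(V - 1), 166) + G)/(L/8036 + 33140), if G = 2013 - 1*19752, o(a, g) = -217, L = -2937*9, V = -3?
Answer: -144294416/266286607 ≈ -0.54188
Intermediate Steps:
L = -26433
G = -17739 (G = 2013 - 19752 = -17739)
(o(6*(V - 1), 166) + G)/(L/8036 + 33140) = (-217 - 17739)/(-26433/8036 + 33140) = -17956/(-26433*1/8036 + 33140) = -17956/(-26433/8036 + 33140) = -17956/266286607/8036 = -17956*8036/266286607 = -144294416/266286607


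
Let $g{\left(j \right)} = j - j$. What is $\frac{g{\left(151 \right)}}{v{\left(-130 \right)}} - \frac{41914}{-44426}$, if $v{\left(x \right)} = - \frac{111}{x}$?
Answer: $\frac{20957}{22213} \approx 0.94346$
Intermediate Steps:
$g{\left(j \right)} = 0$
$\frac{g{\left(151 \right)}}{v{\left(-130 \right)}} - \frac{41914}{-44426} = \frac{0}{\left(-111\right) \frac{1}{-130}} - \frac{41914}{-44426} = \frac{0}{\left(-111\right) \left(- \frac{1}{130}\right)} - - \frac{20957}{22213} = \frac{0}{\frac{111}{130}} + \frac{20957}{22213} = 0 \cdot \frac{130}{111} + \frac{20957}{22213} = 0 + \frac{20957}{22213} = \frac{20957}{22213}$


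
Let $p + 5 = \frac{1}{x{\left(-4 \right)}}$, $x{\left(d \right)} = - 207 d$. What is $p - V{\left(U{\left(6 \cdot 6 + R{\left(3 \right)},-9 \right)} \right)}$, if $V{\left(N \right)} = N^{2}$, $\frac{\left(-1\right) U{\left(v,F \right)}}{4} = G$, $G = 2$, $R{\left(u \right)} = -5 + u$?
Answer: $- \frac{57131}{828} \approx -68.999$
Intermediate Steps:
$U{\left(v,F \right)} = -8$ ($U{\left(v,F \right)} = \left(-4\right) 2 = -8$)
$p = - \frac{4139}{828}$ ($p = -5 + \frac{1}{\left(-207\right) \left(-4\right)} = -5 + \frac{1}{828} = - \frac{4139}{828} \approx -4.9988$)
$p - V{\left(U{\left(6 \cdot 6 + R{\left(3 \right)},-9 \right)} \right)} = - \frac{4139}{828} - \left(-8\right)^{2} = - \frac{4139}{828} - 64 = - \frac{57131}{828}$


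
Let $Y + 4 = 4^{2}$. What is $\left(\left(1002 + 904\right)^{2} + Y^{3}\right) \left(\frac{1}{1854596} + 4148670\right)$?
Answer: $\frac{6991180885338140761}{463649} \approx 1.5079 \cdot 10^{13}$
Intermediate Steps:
$Y = 12$ ($Y = -4 + 4^{2} = -4 + 16 = 12$)
$\left(\left(1002 + 904\right)^{2} + Y^{3}\right) \left(\frac{1}{1854596} + 4148670\right) = \left(\left(1002 + 904\right)^{2} + 12^{3}\right) \left(\frac{1}{1854596} + 4148670\right) = \left(1906^{2} + 1728\right) \left(\frac{1}{1854596} + 4148670\right) = \left(3632836 + 1728\right) \frac{7694106787321}{1854596} = 3634564 \cdot \frac{7694106787321}{1854596} = \frac{6991180885338140761}{463649}$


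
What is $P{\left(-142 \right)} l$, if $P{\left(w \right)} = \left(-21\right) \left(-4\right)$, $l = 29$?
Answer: $2436$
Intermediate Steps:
$P{\left(w \right)} = 84$
$P{\left(-142 \right)} l = 84 \cdot 29 = 2436$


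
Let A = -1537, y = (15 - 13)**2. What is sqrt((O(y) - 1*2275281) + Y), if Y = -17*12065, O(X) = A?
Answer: I*sqrt(2481923) ≈ 1575.4*I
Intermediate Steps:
y = 4 (y = 2**2 = 4)
O(X) = -1537
Y = -205105
sqrt((O(y) - 1*2275281) + Y) = sqrt((-1537 - 1*2275281) - 205105) = sqrt((-1537 - 2275281) - 205105) = sqrt(-2276818 - 205105) = sqrt(-2481923) = I*sqrt(2481923)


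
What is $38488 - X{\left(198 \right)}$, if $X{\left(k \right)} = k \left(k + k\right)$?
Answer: $-39920$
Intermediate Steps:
$X{\left(k \right)} = 2 k^{2}$ ($X{\left(k \right)} = k 2 k = 2 k^{2}$)
$38488 - X{\left(198 \right)} = 38488 - 2 \cdot 198^{2} = 38488 - 2 \cdot 39204 = 38488 - 78408 = -39920$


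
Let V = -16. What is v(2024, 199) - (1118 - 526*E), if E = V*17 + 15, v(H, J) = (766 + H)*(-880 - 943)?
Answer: -5222470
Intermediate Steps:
v(H, J) = -1396418 - 1823*H (v(H, J) = (766 + H)*(-1823) = -1396418 - 1823*H)
E = -257 (E = -16*17 + 15 = -272 + 15 = -257)
v(2024, 199) - (1118 - 526*E) = (-1396418 - 1823*2024) - (1118 - 526*(-257)) = (-1396418 - 3689752) - (1118 + 135182) = -5086170 - 1*136300 = -5086170 - 136300 = -5222470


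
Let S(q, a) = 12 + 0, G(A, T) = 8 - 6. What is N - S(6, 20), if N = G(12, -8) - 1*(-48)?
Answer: 38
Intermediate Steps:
G(A, T) = 2
S(q, a) = 12
N = 50 (N = 2 - 1*(-48) = 2 + 48 = 50)
N - S(6, 20) = 50 - 1*12 = 50 - 12 = 38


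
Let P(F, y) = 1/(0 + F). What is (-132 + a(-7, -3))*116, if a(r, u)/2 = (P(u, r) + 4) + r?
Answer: -48256/3 ≈ -16085.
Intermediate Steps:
P(F, y) = 1/F
a(r, u) = 8 + 2*r + 2/u (a(r, u) = 2*((1/u + 4) + r) = 2*((4 + 1/u) + r) = 2*(4 + r + 1/u) = 8 + 2*r + 2/u)
(-132 + a(-7, -3))*116 = (-132 + (8 + 2*(-7) + 2/(-3)))*116 = (-132 + (8 - 14 + 2*(-⅓)))*116 = (-132 + (8 - 14 - ⅔))*116 = (-132 - 20/3)*116 = -416/3*116 = -48256/3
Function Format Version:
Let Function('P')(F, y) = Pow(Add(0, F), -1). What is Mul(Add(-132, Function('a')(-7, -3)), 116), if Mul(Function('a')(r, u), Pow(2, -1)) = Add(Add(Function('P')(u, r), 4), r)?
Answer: Rational(-48256, 3) ≈ -16085.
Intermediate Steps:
Function('P')(F, y) = Pow(F, -1)
Function('a')(r, u) = Add(8, Mul(2, r), Mul(2, Pow(u, -1))) (Function('a')(r, u) = Mul(2, Add(Add(Pow(u, -1), 4), r)) = Mul(2, Add(Add(4, Pow(u, -1)), r)) = Mul(2, Add(4, r, Pow(u, -1))) = Add(8, Mul(2, r), Mul(2, Pow(u, -1))))
Mul(Add(-132, Function('a')(-7, -3)), 116) = Mul(Add(-132, Add(8, Mul(2, -7), Mul(2, Pow(-3, -1)))), 116) = Mul(Add(-132, Add(8, -14, Mul(2, Rational(-1, 3)))), 116) = Mul(Add(-132, Add(8, -14, Rational(-2, 3))), 116) = Mul(Add(-132, Rational(-20, 3)), 116) = Mul(Rational(-416, 3), 116) = Rational(-48256, 3)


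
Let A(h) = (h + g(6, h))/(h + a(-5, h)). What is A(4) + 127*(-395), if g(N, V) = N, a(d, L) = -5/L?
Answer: -551775/11 ≈ -50161.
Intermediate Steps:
A(h) = (6 + h)/(h - 5/h) (A(h) = (h + 6)/(h - 5/h) = (6 + h)/(h - 5/h))
A(4) + 127*(-395) = 4*(6 + 4)/(-5 + 4²) + 127*(-395) = 4*10/(-5 + 16) - 50165 = 4*10/11 - 50165 = 4*(1/11)*10 - 50165 = 40/11 - 50165 = -551775/11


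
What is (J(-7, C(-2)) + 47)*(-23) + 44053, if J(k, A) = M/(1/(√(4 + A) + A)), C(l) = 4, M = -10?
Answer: 43892 + 460*√2 ≈ 44543.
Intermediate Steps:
J(k, A) = -10*A - 10*√(4 + A) (J(k, A) = -(10*A + 10*√(4 + A)) = -10*(A + √(4 + A)) = -10*A - 10*√(4 + A))
(J(-7, C(-2)) + 47)*(-23) + 44053 = ((-10*4 - 10*√(4 + 4)) + 47)*(-23) + 44053 = ((-40 - 20*√2) + 47)*(-23) + 44053 = (7 - 20*√2)*(-23) + 44053 = (-161 + 460*√2) + 44053 = 43892 + 460*√2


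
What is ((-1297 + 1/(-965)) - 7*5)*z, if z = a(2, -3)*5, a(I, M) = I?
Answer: -2570762/193 ≈ -13320.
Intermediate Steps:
z = 10 (z = 2*5 = 10)
((-1297 + 1/(-965)) - 7*5)*z = ((-1297 + 1/(-965)) - 7*5)*10 = ((-1297 - 1/965) - 35)*10 = (-1251606/965 - 35)*10 = -1285381/965*10 = -2570762/193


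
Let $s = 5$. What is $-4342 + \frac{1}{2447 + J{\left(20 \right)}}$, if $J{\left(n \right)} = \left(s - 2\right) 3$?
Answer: $- \frac{10663951}{2456} \approx -4342.0$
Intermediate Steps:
$J{\left(n \right)} = 9$ ($J{\left(n \right)} = \left(5 - 2\right) 3 = 3 \cdot 3 = 9$)
$-4342 + \frac{1}{2447 + J{\left(20 \right)}} = -4342 + \frac{1}{2447 + 9} = -4342 + \frac{1}{2456} = - \frac{10663951}{2456}$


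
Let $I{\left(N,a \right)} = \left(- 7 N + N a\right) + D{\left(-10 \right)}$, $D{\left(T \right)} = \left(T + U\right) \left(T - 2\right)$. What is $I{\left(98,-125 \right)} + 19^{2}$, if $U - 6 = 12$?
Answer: $-12671$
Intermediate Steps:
$U = 18$ ($U = 6 + 12 = 18$)
$D{\left(T \right)} = \left(-2 + T\right) \left(18 + T\right)$ ($D{\left(T \right)} = \left(T + 18\right) \left(T - 2\right) = \left(18 + T\right) \left(-2 + T\right) = \left(-2 + T\right) \left(18 + T\right)$)
$I{\left(N,a \right)} = -96 - 7 N + N a$ ($I{\left(N,a \right)} = \left(- 7 N + N a\right) + \left(-36 + \left(-10\right)^{2} + 16 \left(-10\right)\right) = \left(- 7 N + N a\right) - 96 = -96 - 7 N + N a$)
$I{\left(98,-125 \right)} + 19^{2} = \left(-96 - 686 + 98 \left(-125\right)\right) + 19^{2} = \left(-96 - 686 - 12250\right) + 361 = -13032 + 361 = -12671$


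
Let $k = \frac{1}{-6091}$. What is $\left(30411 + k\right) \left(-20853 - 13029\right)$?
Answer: $- \frac{6276078058800}{6091} \approx -1.0304 \cdot 10^{9}$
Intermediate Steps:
$k = - \frac{1}{6091} \approx -0.00016418$
$\left(30411 + k\right) \left(-20853 - 13029\right) = \left(30411 - \frac{1}{6091}\right) \left(-20853 - 13029\right) = \frac{185233400}{6091} \left(-33882\right) = - \frac{6276078058800}{6091}$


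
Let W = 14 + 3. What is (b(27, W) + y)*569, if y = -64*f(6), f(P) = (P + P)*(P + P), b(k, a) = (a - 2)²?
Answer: -5115879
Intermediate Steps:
W = 17
b(k, a) = (-2 + a)²
f(P) = 4*P² (f(P) = (2*P)*(2*P) = 4*P²)
y = -9216 (y = -256*6² = -256*36 = -64*144 = -9216)
(b(27, W) + y)*569 = ((-2 + 17)² - 9216)*569 = (15² - 9216)*569 = (225 - 9216)*569 = -8991*569 = -5115879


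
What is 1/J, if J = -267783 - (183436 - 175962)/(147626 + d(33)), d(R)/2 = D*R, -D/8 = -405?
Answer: -180733/48397228676 ≈ -3.7344e-6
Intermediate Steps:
D = 3240 (D = -8*(-405) = 3240)
d(R) = 6480*R (d(R) = 2*(3240*R) = 6480*R)
J = -48397228676/180733 (J = -267783 - (183436 - 175962)/(147626 + 6480*33) = -267783 - 7474/(147626 + 213840) = -267783 - 7474/361466 = -267783 - 1*3737/180733 = -267783 - 3737/180733 = -48397228676/180733 ≈ -2.6778e+5)
1/J = 1/(-48397228676/180733) = -180733/48397228676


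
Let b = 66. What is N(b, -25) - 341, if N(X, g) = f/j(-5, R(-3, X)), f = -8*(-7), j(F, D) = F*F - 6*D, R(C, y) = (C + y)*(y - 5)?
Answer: -7854309/23033 ≈ -341.00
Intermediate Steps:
R(C, y) = (-5 + y)*(C + y) (R(C, y) = (C + y)*(-5 + y) = (-5 + y)*(C + y))
j(F, D) = F**2 - 6*D
f = 56
N(X, g) = 56/(-65 - 6*X**2 + 48*X) (N(X, g) = 56/((-5)**2 - 6*(X**2 - 5*(-3) - 5*X - 3*X)) = 56/(25 - 6*(X**2 + 15 - 5*X - 3*X)) = 56/(25 - 6*(15 + X**2 - 8*X)) = 56/(25 + (-90 - 6*X**2 + 48*X)) = 56/(-65 - 6*X**2 + 48*X))
N(b, -25) - 341 = -56/(65 - 48*66 + 6*66**2) - 341 = -56/(65 - 3168 + 6*4356) - 341 = -56/(65 - 3168 + 26136) - 341 = -56/23033 - 341 = -7854309/23033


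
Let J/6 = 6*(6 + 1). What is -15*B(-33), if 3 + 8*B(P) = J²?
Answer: -952515/8 ≈ -1.1906e+5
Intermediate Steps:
J = 252 (J = 6*(6*(6 + 1)) = 6*(6*7) = 6*42 = 252)
B(P) = 63501/8 (B(P) = -3/8 + (⅛)*252² = -3/8 + (⅛)*63504 = -3/8 + 7938 = 63501/8)
-15*B(-33) = -15*63501/8 = -952515/8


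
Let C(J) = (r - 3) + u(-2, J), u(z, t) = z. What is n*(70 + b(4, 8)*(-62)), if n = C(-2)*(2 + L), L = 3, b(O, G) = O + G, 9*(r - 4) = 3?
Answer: 6740/3 ≈ 2246.7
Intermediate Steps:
r = 13/3 (r = 4 + (⅑)*3 = 4 + ⅓ = 13/3 ≈ 4.3333)
b(O, G) = G + O
C(J) = -⅔ (C(J) = (13/3 - 3) - 2 = 4/3 - 2 = -⅔)
n = -10/3 (n = -2*(2 + 3)/3 = -⅔*5 = -10/3 ≈ -3.3333)
n*(70 + b(4, 8)*(-62)) = -10*(70 + (8 + 4)*(-62))/3 = -10*(70 + 12*(-62))/3 = -10*(70 - 744)/3 = -10/3*(-674) = 6740/3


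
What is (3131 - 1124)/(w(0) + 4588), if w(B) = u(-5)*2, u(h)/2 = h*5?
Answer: 669/1496 ≈ 0.44719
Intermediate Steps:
u(h) = 10*h (u(h) = 2*(h*5) = 2*(5*h) = 10*h)
w(B) = -100 (w(B) = (10*(-5))*2 = -50*2 = -100)
(3131 - 1124)/(w(0) + 4588) = (3131 - 1124)/(-100 + 4588) = 2007/4488 = 2007*(1/4488) = 669/1496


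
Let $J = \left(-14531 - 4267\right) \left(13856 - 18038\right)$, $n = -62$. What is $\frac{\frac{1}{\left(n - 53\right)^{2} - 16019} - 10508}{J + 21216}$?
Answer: $- \frac{9786451}{73234886296} \approx -0.00013363$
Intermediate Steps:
$J = 78613236$ ($J = \left(-18798\right) \left(-4182\right) = 78613236$)
$\frac{\frac{1}{\left(n - 53\right)^{2} - 16019} - 10508}{J + 21216} = \frac{\frac{1}{\left(-62 - 53\right)^{2} - 16019} - 10508}{78613236 + 21216} = \frac{\frac{1}{\left(-115\right)^{2} - 16019} - 10508}{78634452} = \left(\frac{1}{13225 - 16019} - 10508\right) \frac{1}{78634452} = \left(\frac{1}{-2794} - 10508\right) \frac{1}{78634452} = \left(- \frac{1}{2794} - 10508\right) \frac{1}{78634452} = \left(- \frac{29359353}{2794}\right) \frac{1}{78634452} = - \frac{9786451}{73234886296}$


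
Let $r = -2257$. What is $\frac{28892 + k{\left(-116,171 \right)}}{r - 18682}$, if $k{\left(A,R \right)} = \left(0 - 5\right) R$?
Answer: $- \frac{28037}{20939} \approx -1.339$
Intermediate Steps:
$k{\left(A,R \right)} = - 5 R$
$\frac{28892 + k{\left(-116,171 \right)}}{r - 18682} = \frac{28892 - 855}{-2257 - 18682} = \frac{28892 - 855}{-20939} = 28037 \left(- \frac{1}{20939}\right) = - \frac{28037}{20939}$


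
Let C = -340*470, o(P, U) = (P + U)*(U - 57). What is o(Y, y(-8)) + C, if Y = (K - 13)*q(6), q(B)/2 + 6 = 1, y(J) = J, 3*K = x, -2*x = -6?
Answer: -167080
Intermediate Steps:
x = 3 (x = -½*(-6) = 3)
K = 1 (K = (⅓)*3 = 1)
q(B) = -10 (q(B) = -12 + 2*1 = -12 + 2 = -10)
Y = 120 (Y = (1 - 13)*(-10) = -12*(-10) = 120)
o(P, U) = (-57 + U)*(P + U) (o(P, U) = (P + U)*(-57 + U) = (-57 + U)*(P + U))
C = -159800
o(Y, y(-8)) + C = ((-8)² - 57*120 - 57*(-8) + 120*(-8)) - 159800 = (64 - 6840 + 456 - 960) - 159800 = -7280 - 159800 = -167080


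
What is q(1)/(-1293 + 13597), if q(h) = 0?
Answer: 0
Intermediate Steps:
q(1)/(-1293 + 13597) = 0/(-1293 + 13597) = 0/12304 = 0*(1/12304) = 0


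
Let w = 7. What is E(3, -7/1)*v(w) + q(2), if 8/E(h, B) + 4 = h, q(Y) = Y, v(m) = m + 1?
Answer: -62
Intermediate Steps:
v(m) = 1 + m
E(h, B) = 8/(-4 + h)
E(3, -7/1)*v(w) + q(2) = (8/(-4 + 3))*(1 + 7) + 2 = (8/(-1))*8 + 2 = (8*(-1))*8 + 2 = -8*8 + 2 = -64 + 2 = -62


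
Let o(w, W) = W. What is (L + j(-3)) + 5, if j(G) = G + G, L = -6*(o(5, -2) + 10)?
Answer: -49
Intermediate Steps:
L = -48 (L = -6*(-2 + 10) = -6*8 = -48)
j(G) = 2*G
(L + j(-3)) + 5 = (-48 + 2*(-3)) + 5 = (-48 - 6) + 5 = -54 + 5 = -49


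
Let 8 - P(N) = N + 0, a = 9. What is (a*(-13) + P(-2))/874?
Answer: -107/874 ≈ -0.12243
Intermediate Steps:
P(N) = 8 - N (P(N) = 8 - (N + 0) = 8 - N)
(a*(-13) + P(-2))/874 = (9*(-13) + (8 - 1*(-2)))/874 = (-117 + (8 + 2))*(1/874) = (-117 + 10)*(1/874) = -107*1/874 = -107/874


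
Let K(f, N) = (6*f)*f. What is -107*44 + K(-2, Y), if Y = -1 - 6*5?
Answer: -4684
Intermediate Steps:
Y = -31 (Y = -1 - 1*30 = -1 - 30 = -31)
K(f, N) = 6*f²
-107*44 + K(-2, Y) = -107*44 + 6*(-2)² = -4708 + 6*4 = -4708 + 24 = -4684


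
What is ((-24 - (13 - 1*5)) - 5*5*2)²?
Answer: 6724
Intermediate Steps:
((-24 - (13 - 1*5)) - 5*5*2)² = ((-24 - (13 - 5)) - 25*2)² = ((-24 - 1*8) - 50)² = ((-24 - 8) - 50)² = (-32 - 50)² = (-82)² = 6724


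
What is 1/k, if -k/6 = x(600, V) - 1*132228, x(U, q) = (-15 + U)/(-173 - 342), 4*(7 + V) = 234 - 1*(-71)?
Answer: 103/81717606 ≈ 1.2604e-6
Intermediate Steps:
V = 277/4 (V = -7 + (234 - 1*(-71))/4 = -7 + (234 + 71)/4 = -7 + (¼)*305 = -7 + 305/4 = 277/4 ≈ 69.250)
x(U, q) = 3/103 - U/515 (x(U, q) = (-15 + U)/(-515) = (-15 + U)*(-1/515) = 3/103 - U/515)
k = 81717606/103 (k = -6*((3/103 - 1/515*600) - 1*132228) = -6*((3/103 - 120/103) - 132228) = -6*(-117/103 - 132228) = -6*(-13619601/103) = 81717606/103 ≈ 7.9338e+5)
1/k = 1/(81717606/103) = 103/81717606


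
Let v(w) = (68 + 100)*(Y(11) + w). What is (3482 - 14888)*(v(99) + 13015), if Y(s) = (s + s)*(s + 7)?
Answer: -1096972050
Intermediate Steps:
Y(s) = 2*s*(7 + s) (Y(s) = (2*s)*(7 + s) = 2*s*(7 + s))
v(w) = 66528 + 168*w (v(w) = (68 + 100)*(2*11*(7 + 11) + w) = 168*(2*11*18 + w) = 168*(396 + w) = 66528 + 168*w)
(3482 - 14888)*(v(99) + 13015) = (3482 - 14888)*((66528 + 168*99) + 13015) = -11406*((66528 + 16632) + 13015) = -11406*(83160 + 13015) = -11406*96175 = -1096972050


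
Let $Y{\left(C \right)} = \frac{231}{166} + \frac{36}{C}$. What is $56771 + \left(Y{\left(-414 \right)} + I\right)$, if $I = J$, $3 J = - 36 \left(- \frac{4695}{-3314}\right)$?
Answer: $\frac{359058230903}{6326426} \approx 56755.0$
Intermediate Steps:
$J = - \frac{28170}{1657}$ ($J = \frac{\left(-36\right) \left(- \frac{4695}{-3314}\right)}{3} = \frac{\left(-36\right) \left(\left(-4695\right) \left(- \frac{1}{3314}\right)\right)}{3} = \frac{\left(-36\right) \frac{4695}{3314}}{3} = \frac{1}{3} \left(- \frac{84510}{1657}\right) = - \frac{28170}{1657} \approx -17.001$)
$I = - \frac{28170}{1657} \approx -17.001$
$Y{\left(C \right)} = \frac{231}{166} + \frac{36}{C}$ ($Y{\left(C \right)} = 231 \cdot \frac{1}{166} + \frac{36}{C} = \frac{231}{166} + \frac{36}{C}$)
$56771 + \left(Y{\left(-414 \right)} + I\right) = 56771 - \left(\frac{4293453}{275062} + \frac{2}{23}\right) = 56771 + \left(\left(\frac{231}{166} + 36 \left(- \frac{1}{414}\right)\right) - \frac{28170}{1657}\right) = 56771 + \left(\left(\frac{231}{166} - \frac{2}{23}\right) - \frac{28170}{1657}\right) = 56771 + \left(\frac{4981}{3818} - \frac{28170}{1657}\right) = 56771 - \frac{99299543}{6326426} = \frac{359058230903}{6326426}$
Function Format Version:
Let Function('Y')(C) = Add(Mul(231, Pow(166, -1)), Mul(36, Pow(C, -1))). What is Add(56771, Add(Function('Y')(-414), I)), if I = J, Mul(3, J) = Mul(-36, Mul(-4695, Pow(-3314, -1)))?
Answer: Rational(359058230903, 6326426) ≈ 56755.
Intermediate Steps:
J = Rational(-28170, 1657) (J = Mul(Rational(1, 3), Mul(-36, Mul(-4695, Pow(-3314, -1)))) = Mul(Rational(1, 3), Mul(-36, Mul(-4695, Rational(-1, 3314)))) = Mul(Rational(1, 3), Mul(-36, Rational(4695, 3314))) = Mul(Rational(1, 3), Rational(-84510, 1657)) = Rational(-28170, 1657) ≈ -17.001)
I = Rational(-28170, 1657) ≈ -17.001
Function('Y')(C) = Add(Rational(231, 166), Mul(36, Pow(C, -1))) (Function('Y')(C) = Add(Mul(231, Rational(1, 166)), Mul(36, Pow(C, -1))) = Add(Rational(231, 166), Mul(36, Pow(C, -1))))
Add(56771, Add(Function('Y')(-414), I)) = Add(56771, Add(Add(Rational(231, 166), Mul(36, Pow(-414, -1))), Rational(-28170, 1657))) = Add(56771, Add(Add(Rational(231, 166), Mul(36, Rational(-1, 414))), Rational(-28170, 1657))) = Add(56771, Add(Add(Rational(231, 166), Rational(-2, 23)), Rational(-28170, 1657))) = Add(56771, Add(Rational(4981, 3818), Rational(-28170, 1657))) = Add(56771, Rational(-99299543, 6326426)) = Rational(359058230903, 6326426)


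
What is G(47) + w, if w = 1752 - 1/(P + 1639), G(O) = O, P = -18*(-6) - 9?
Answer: 3126661/1738 ≈ 1799.0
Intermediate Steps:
P = 99 (P = 108 - 9 = 99)
w = 3044975/1738 (w = 1752 - 1/(99 + 1639) = 1752 - 1/1738 = 3044975/1738 ≈ 1752.0)
G(47) + w = 47 + 3044975/1738 = 3126661/1738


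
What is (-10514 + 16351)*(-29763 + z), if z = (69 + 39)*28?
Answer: -156075543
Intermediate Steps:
z = 3024 (z = 108*28 = 3024)
(-10514 + 16351)*(-29763 + z) = (-10514 + 16351)*(-29763 + 3024) = 5837*(-26739) = -156075543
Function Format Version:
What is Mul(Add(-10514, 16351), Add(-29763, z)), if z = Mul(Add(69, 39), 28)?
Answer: -156075543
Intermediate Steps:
z = 3024 (z = Mul(108, 28) = 3024)
Mul(Add(-10514, 16351), Add(-29763, z)) = Mul(Add(-10514, 16351), Add(-29763, 3024)) = Mul(5837, -26739) = -156075543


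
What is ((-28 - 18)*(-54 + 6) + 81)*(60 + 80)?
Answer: 320460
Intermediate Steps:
((-28 - 18)*(-54 + 6) + 81)*(60 + 80) = (-46*(-48) + 81)*140 = (2208 + 81)*140 = 2289*140 = 320460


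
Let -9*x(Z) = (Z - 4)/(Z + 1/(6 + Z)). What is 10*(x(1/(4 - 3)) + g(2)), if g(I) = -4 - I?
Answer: -685/12 ≈ -57.083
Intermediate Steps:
x(Z) = -(-4 + Z)/(9*(Z + 1/(6 + Z))) (x(Z) = -(Z - 4)/(9*(Z + 1/(6 + Z))) = -(-4 + Z)/(9*(Z + 1/(6 + Z))))
10*(x(1/(4 - 3)) + g(2)) = 10*((24 - (1/(4 - 3))² - 2/(4 - 3))/(9*(1 + (1/(4 - 3))² + 6/(4 - 3))) + (-4 - 1*2)) = 10*((24 - (1/1)² - 2/1)/(9*(1 + (1/1)² + 6/1)) + (-4 - 2)) = 10*((24 - 1*1² - 2*1)/(9*(1 + 1² + 6*1)) - 6) = 10*((24 - 1*1 - 2)/(9*(1 + 1 + 6)) - 6) = 10*((⅑)*(24 - 1 - 2)/8 - 6) = 10*((⅑)*(⅛)*21 - 6) = 10*(7/24 - 6) = 10*(-137/24) = -685/12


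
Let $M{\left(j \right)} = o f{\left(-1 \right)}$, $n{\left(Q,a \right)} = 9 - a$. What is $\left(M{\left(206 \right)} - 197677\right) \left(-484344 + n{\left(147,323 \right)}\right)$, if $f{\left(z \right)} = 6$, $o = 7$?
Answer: $95785383830$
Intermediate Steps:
$M{\left(j \right)} = 42$ ($M{\left(j \right)} = 7 \cdot 6 = 42$)
$\left(M{\left(206 \right)} - 197677\right) \left(-484344 + n{\left(147,323 \right)}\right) = \left(42 - 197677\right) \left(-484344 + \left(9 - 323\right)\right) = \left(42 - 197677\right) \left(-484344 - 314\right) = \left(-197635\right) \left(-484658\right) = 95785383830$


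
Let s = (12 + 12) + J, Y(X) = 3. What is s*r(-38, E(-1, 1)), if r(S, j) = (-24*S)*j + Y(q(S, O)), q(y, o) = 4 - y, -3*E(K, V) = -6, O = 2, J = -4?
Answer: 36540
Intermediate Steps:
E(K, V) = 2 (E(K, V) = -1/3*(-6) = 2)
s = 20 (s = (12 + 12) - 4 = 24 - 4 = 20)
r(S, j) = 3 - 24*S*j (r(S, j) = (-24*S)*j + 3 = -24*S*j + 3 = 3 - 24*S*j)
s*r(-38, E(-1, 1)) = 20*(3 - 24*(-38)*2) = 20*(3 + 1824) = 20*1827 = 36540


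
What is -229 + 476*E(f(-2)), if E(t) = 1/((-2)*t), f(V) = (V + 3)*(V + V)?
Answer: -339/2 ≈ -169.50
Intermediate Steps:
f(V) = 2*V*(3 + V) (f(V) = (3 + V)*(2*V) = 2*V*(3 + V))
E(t) = -1/(2*t)
-229 + 476*E(f(-2)) = -229 + 476*(-(-1/(4*(3 - 2)))/2) = -229 + 476*(-1/(2*(2*(-2)*1))) = -229 + 476*(-1/2/(-4)) = -229 + 476*(-1/2*(-1/4)) = -229 + 476*(1/8) = -229 + 119/2 = -339/2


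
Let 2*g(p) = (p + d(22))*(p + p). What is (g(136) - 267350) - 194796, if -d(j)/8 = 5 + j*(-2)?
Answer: -401218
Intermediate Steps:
d(j) = -40 + 16*j (d(j) = -8*(5 + j*(-2)) = -8*(5 - 2*j) = -40 + 16*j)
g(p) = p*(312 + p) (g(p) = ((p + (-40 + 16*22))*(p + p))/2 = ((p + (-40 + 352))*(2*p))/2 = ((p + 312)*(2*p))/2 = ((312 + p)*(2*p))/2 = (2*p*(312 + p))/2 = p*(312 + p))
(g(136) - 267350) - 194796 = (136*(312 + 136) - 267350) - 194796 = (136*448 - 267350) - 194796 = (60928 - 267350) - 194796 = -206422 - 194796 = -401218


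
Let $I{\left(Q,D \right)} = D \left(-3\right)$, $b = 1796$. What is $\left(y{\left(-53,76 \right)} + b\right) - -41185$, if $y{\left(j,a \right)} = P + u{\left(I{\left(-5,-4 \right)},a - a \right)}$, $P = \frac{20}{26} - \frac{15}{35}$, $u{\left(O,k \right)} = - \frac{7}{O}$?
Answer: $\frac{46934987}{1092} \approx 42981.0$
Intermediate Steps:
$I{\left(Q,D \right)} = - 3 D$
$P = \frac{31}{91}$ ($P = 20 \cdot \frac{1}{26} - \frac{3}{7} = \frac{10}{13} - \frac{3}{7} = \frac{31}{91} \approx 0.34066$)
$y{\left(j,a \right)} = - \frac{265}{1092}$ ($y{\left(j,a \right)} = \frac{31}{91} - \frac{7}{\left(-3\right) \left(-4\right)} = \frac{31}{91} - \frac{7}{12} = - \frac{265}{1092}$)
$\left(y{\left(-53,76 \right)} + b\right) - -41185 = \left(- \frac{265}{1092} + 1796\right) - -41185 = \frac{1960967}{1092} + 41185 = \frac{46934987}{1092}$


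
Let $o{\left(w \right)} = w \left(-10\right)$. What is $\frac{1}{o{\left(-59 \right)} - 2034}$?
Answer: $- \frac{1}{1444} \approx -0.00069252$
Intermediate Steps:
$o{\left(w \right)} = - 10 w$
$\frac{1}{o{\left(-59 \right)} - 2034} = \frac{1}{\left(-10\right) \left(-59\right) - 2034} = \frac{1}{590 - 2034} = \frac{1}{-1444} = - \frac{1}{1444}$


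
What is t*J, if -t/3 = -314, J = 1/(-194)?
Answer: -471/97 ≈ -4.8557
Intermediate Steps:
J = -1/194 ≈ -0.0051546
t = 942 (t = -3*(-314) = 942)
t*J = 942*(-1/194) = -471/97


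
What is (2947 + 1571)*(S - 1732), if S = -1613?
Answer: -15112710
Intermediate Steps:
(2947 + 1571)*(S - 1732) = (2947 + 1571)*(-1613 - 1732) = 4518*(-3345) = -15112710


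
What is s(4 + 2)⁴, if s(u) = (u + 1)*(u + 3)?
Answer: 15752961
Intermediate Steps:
s(u) = (1 + u)*(3 + u)
s(4 + 2)⁴ = (3 + (4 + 2)² + 4*(4 + 2))⁴ = (3 + 6² + 4*6)⁴ = (3 + 36 + 24)⁴ = 63⁴ = 15752961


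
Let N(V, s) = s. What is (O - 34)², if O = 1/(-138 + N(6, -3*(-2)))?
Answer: 20151121/17424 ≈ 1156.5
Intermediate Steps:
O = -1/132 (O = 1/(-138 - 3*(-2)) = 1/(-138 + 6) = 1/(-132) = -1/132 ≈ -0.0075758)
(O - 34)² = (-1/132 - 34)² = (-4489/132)² = 20151121/17424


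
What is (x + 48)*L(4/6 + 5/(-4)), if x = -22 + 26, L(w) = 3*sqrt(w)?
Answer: 26*I*sqrt(21) ≈ 119.15*I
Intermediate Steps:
x = 4
(x + 48)*L(4/6 + 5/(-4)) = (4 + 48)*(3*sqrt(4/6 + 5/(-4))) = 52*(3*sqrt(4*(1/6) + 5*(-1/4))) = 52*(3*sqrt(2/3 - 5/4)) = 52*(3*sqrt(-7/12)) = 52*(3*(I*sqrt(21)/6)) = 52*(I*sqrt(21)/2) = 26*I*sqrt(21)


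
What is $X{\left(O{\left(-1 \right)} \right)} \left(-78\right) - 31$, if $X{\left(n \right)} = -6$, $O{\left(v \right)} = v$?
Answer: $437$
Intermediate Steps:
$X{\left(O{\left(-1 \right)} \right)} \left(-78\right) - 31 = \left(-6\right) \left(-78\right) - 31 = 468 - 31 = 437$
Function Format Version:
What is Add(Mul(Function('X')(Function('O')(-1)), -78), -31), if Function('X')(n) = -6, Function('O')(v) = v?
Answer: 437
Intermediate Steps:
Add(Mul(Function('X')(Function('O')(-1)), -78), -31) = Add(Mul(-6, -78), -31) = Add(468, -31) = 437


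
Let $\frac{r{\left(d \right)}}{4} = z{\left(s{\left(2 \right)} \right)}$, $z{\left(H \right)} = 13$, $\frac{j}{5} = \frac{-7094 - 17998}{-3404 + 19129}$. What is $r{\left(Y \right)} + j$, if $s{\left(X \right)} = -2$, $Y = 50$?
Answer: $\frac{8144}{185} \approx 44.022$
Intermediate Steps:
$j = - \frac{1476}{185}$ ($j = 5 \frac{-7094 - 17998}{-3404 + 19129} = 5 \left(- \frac{25092}{15725}\right) = 5 \left(\left(-25092\right) \frac{1}{15725}\right) = 5 \left(- \frac{1476}{925}\right) = - \frac{1476}{185} \approx -7.9784$)
$r{\left(d \right)} = 52$ ($r{\left(d \right)} = 4 \cdot 13 = 52$)
$r{\left(Y \right)} + j = 52 - \frac{1476}{185} = \frac{8144}{185}$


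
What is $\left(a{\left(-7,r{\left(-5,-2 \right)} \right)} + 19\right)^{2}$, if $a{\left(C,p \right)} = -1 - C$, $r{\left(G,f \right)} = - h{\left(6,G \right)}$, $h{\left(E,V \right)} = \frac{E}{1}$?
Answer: $625$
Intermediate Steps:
$h{\left(E,V \right)} = E$ ($h{\left(E,V \right)} = E 1 = E$)
$r{\left(G,f \right)} = -6$ ($r{\left(G,f \right)} = \left(-1\right) 6 = -6$)
$\left(a{\left(-7,r{\left(-5,-2 \right)} \right)} + 19\right)^{2} = \left(\left(-1 - -7\right) + 19\right)^{2} = \left(\left(-1 + 7\right) + 19\right)^{2} = \left(6 + 19\right)^{2} = 25^{2} = 625$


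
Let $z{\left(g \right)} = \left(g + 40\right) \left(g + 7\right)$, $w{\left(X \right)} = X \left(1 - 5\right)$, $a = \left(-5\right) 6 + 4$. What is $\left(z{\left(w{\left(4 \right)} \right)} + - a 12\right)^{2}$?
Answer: $9216$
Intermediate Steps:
$a = -26$ ($a = -30 + 4 = -26$)
$w{\left(X \right)} = - 4 X$ ($w{\left(X \right)} = X \left(-4\right) = - 4 X$)
$z{\left(g \right)} = \left(7 + g\right) \left(40 + g\right)$ ($z{\left(g \right)} = \left(40 + g\right) \left(7 + g\right) = \left(7 + g\right) \left(40 + g\right)$)
$\left(z{\left(w{\left(4 \right)} \right)} + - a 12\right)^{2} = \left(\left(280 + \left(\left(-4\right) 4\right)^{2} + 47 \left(\left(-4\right) 4\right)\right) + \left(-1\right) \left(-26\right) 12\right)^{2} = \left(\left(280 + \left(-16\right)^{2} + 47 \left(-16\right)\right) + 26 \cdot 12\right)^{2} = \left(\left(280 + 256 - 752\right) + 312\right)^{2} = \left(-216 + 312\right)^{2} = 96^{2} = 9216$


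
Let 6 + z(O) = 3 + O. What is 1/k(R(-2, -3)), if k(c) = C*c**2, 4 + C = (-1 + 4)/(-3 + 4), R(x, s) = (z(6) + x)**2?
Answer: -1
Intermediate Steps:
z(O) = -3 + O (z(O) = -6 + (3 + O) = -3 + O)
R(x, s) = (3 + x)**2 (R(x, s) = ((-3 + 6) + x)**2 = (3 + x)**2)
C = -1 (C = -4 + (-1 + 4)/(-3 + 4) = -4 + 3/1 = -4 + 1*3 = -4 + 3 = -1)
k(c) = -c**2
1/k(R(-2, -3)) = 1/(-((3 - 2)**2)**2) = 1/(-(1**2)**2) = 1/(-1*1**2) = 1/(-1*1) = 1/(-1) = -1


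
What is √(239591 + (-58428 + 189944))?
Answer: 11*√3067 ≈ 609.19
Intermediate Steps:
√(239591 + (-58428 + 189944)) = √(239591 + 131516) = √371107 = 11*√3067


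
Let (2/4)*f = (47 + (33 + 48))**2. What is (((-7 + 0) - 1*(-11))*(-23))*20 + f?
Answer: 30928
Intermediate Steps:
f = 32768 (f = 2*(47 + (33 + 48))**2 = 2*(47 + 81)**2 = 2*128**2 = 2*16384 = 32768)
(((-7 + 0) - 1*(-11))*(-23))*20 + f = (((-7 + 0) - 1*(-11))*(-23))*20 + 32768 = ((-7 + 11)*(-23))*20 + 32768 = (4*(-23))*20 + 32768 = -92*20 + 32768 = -1840 + 32768 = 30928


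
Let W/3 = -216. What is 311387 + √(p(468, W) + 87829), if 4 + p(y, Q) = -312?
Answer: 311387 + √87513 ≈ 3.1168e+5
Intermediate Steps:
W = -648 (W = 3*(-216) = -648)
p(y, Q) = -316 (p(y, Q) = -4 - 312 = -316)
311387 + √(p(468, W) + 87829) = 311387 + √(-316 + 87829) = 311387 + √87513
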